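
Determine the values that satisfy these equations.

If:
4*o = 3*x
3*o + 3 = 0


Then:
o = -1
x = -4/3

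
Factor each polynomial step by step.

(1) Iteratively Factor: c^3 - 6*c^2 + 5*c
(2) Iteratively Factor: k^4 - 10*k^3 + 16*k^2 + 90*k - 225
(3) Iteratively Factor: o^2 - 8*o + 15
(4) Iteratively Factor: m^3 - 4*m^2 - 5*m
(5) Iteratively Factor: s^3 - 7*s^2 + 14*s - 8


(1) = (c - 1)*(c^2 - 5*c) = (c - 5)*(c - 1)*(c)
(2) = (k - 3)*(k^3 - 7*k^2 - 5*k + 75) = (k - 3)*(k + 3)*(k^2 - 10*k + 25) = (k - 5)*(k - 3)*(k + 3)*(k - 5)
(3) = (o - 3)*(o - 5)
(4) = (m + 1)*(m^2 - 5*m) = m*(m + 1)*(m - 5)
(5) = (s - 2)*(s^2 - 5*s + 4) = (s - 2)*(s - 1)*(s - 4)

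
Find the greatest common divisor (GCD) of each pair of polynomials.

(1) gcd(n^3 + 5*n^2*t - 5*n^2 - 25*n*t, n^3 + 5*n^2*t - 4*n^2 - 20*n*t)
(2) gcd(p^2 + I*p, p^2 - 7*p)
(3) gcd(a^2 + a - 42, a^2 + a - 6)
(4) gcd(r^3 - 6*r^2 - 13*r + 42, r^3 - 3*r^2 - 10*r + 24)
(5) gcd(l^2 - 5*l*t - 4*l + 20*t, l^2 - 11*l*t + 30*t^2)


(1) = n^2 + 5*n*t
(2) = p
(3) = 1
(4) = gcd((r - 7)*(r - 2)*(r + 3), (r - 4)*(r - 2)*(r + 3)) = r^2 + r - 6
(5) = gcd((l - 4)*(l - 5*t), (l - 6*t)*(l - 5*t)) = -l + 5*t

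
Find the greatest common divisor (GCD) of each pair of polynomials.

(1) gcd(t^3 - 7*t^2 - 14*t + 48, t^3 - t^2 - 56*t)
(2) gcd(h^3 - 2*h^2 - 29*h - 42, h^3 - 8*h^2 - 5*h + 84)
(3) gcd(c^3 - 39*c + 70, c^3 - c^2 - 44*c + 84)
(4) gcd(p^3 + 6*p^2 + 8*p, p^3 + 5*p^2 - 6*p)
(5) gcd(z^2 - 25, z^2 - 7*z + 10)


(1) = gcd((t - 8)*(t - 2)*(t + 3), t*(t - 8)*(t + 7)) = t - 8
(2) = gcd((h - 7)*(h + 2)*(h + 3), (h - 7)*(h - 4)*(h + 3)) = h^2 - 4*h - 21
(3) = gcd((c - 5)*(c - 2)*(c + 7), (c - 6)*(c - 2)*(c + 7)) = c^2 + 5*c - 14
(4) = p
(5) = z - 5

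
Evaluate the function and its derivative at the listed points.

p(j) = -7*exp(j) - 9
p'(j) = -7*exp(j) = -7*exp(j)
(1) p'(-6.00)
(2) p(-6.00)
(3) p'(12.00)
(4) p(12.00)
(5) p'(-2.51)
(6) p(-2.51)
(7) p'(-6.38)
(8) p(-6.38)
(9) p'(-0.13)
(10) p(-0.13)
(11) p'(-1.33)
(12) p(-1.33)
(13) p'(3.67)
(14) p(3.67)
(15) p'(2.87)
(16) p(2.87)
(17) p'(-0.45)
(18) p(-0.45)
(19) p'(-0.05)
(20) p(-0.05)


(1) = -0.02
(2) = -9.02
(3) = -1139283.54
(4) = -1139292.54
(5) = -0.57
(6) = -9.57
(7) = -0.01
(8) = -9.01
(9) = -6.15
(10) = -15.15
(11) = -1.85
(12) = -10.85
(13) = -274.76
(14) = -283.76
(15) = -123.46
(16) = -132.46
(17) = -4.46
(18) = -13.46
(19) = -6.66
(20) = -15.66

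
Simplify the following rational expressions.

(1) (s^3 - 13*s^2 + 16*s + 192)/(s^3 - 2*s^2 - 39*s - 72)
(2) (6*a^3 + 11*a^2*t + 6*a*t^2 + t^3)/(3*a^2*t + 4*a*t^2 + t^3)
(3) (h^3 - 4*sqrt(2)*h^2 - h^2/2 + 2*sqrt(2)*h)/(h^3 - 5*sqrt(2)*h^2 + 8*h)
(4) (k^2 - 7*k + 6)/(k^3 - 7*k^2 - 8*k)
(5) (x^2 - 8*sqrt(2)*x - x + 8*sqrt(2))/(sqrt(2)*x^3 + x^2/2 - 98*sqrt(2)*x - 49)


(1) = (s - 8)/(s + 3)
(2) = (2*a + t)/t
(3) = (2*h - 1)/(2*h - 2*sqrt(2))
(4) = (k^2 - 7*k + 6)/(k^3 - 7*k^2 - 8*k)
(5) = (2*x^2 + x*(-16*sqrt(2) - 2) + 16*sqrt(2))/(2*sqrt(2)*x^3 + x^2 - 196*sqrt(2)*x - 98)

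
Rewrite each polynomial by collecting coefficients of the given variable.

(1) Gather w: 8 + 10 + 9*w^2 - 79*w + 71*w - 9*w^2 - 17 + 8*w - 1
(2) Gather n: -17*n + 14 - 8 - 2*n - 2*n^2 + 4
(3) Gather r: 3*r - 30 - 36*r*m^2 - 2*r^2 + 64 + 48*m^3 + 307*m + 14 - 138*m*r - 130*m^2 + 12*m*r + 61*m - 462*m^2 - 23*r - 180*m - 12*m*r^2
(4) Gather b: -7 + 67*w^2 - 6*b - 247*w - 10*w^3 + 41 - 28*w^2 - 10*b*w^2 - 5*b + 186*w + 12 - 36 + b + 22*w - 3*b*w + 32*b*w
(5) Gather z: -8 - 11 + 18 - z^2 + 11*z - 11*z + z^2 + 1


(1) = 0
(2) = -2*n^2 - 19*n + 10
(3) = 48*m^3 - 592*m^2 + 188*m + r^2*(-12*m - 2) + r*(-36*m^2 - 126*m - 20) + 48
(4) = b*(-10*w^2 + 29*w - 10) - 10*w^3 + 39*w^2 - 39*w + 10
(5) = 0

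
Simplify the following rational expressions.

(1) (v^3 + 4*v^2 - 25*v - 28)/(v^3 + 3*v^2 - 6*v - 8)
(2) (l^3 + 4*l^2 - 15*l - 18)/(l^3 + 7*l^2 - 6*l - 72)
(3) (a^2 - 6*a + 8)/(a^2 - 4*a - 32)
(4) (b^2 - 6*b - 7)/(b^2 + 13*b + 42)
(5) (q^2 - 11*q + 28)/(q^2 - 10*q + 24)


(1) = (v^2 + 3*v - 28)/(v^2 + 2*v - 8)
(2) = (l + 1)/(l + 4)
(3) = (a^2 - 6*a + 8)/(a^2 - 4*a - 32)
(4) = (b^2 - 6*b - 7)/(b^2 + 13*b + 42)
(5) = (q - 7)/(q - 6)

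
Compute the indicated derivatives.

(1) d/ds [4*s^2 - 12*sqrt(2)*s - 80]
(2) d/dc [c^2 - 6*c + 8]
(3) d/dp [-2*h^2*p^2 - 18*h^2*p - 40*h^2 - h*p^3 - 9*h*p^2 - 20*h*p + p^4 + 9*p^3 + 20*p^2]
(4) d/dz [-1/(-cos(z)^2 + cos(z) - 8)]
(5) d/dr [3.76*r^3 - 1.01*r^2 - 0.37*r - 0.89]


(1) = 8*s - 12*sqrt(2)
(2) = 2*c - 6
(3) = -4*h^2*p - 18*h^2 - 3*h*p^2 - 18*h*p - 20*h + 4*p^3 + 27*p^2 + 40*p
(4) = (2*cos(z) - 1)*sin(z)/(sin(z)^2 + cos(z) - 9)^2
(5) = 11.28*r^2 - 2.02*r - 0.37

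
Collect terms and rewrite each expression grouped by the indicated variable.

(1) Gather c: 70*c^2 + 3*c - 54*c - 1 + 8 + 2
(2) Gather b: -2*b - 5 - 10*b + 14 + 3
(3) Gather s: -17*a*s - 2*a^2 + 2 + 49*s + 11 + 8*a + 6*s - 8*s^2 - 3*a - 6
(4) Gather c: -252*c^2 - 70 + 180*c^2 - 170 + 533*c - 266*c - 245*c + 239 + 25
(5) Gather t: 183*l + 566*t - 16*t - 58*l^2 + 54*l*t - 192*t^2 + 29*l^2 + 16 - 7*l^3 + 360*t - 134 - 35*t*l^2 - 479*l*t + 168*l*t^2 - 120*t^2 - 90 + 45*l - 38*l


(1) = 70*c^2 - 51*c + 9
(2) = 12 - 12*b
(3) = -2*a^2 + 5*a - 8*s^2 + s*(55 - 17*a) + 7
(4) = -72*c^2 + 22*c + 24
(5) = -7*l^3 - 29*l^2 + 190*l + t^2*(168*l - 312) + t*(-35*l^2 - 425*l + 910) - 208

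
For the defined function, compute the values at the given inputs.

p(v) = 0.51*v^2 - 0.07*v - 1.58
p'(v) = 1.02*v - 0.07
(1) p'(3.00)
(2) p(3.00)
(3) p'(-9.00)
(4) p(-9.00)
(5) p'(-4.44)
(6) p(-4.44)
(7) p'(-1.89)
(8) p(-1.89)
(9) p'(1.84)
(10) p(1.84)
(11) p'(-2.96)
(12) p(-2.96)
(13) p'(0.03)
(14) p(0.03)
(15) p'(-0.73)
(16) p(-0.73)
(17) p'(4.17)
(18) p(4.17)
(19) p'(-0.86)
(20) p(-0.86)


(1) = 2.99
(2) = 2.80
(3) = -9.25
(4) = 40.36
(5) = -4.60
(6) = 8.78
(7) = -2.00
(8) = 0.37
(9) = 1.81
(10) = 0.02
(11) = -3.09
(12) = 3.10
(13) = -0.04
(14) = -1.58
(15) = -0.81
(16) = -1.26
(17) = 4.18
(18) = 7.00
(19) = -0.95
(20) = -1.14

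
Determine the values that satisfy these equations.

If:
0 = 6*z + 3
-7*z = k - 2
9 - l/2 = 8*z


Then:
k = 11/2
l = 26
z = -1/2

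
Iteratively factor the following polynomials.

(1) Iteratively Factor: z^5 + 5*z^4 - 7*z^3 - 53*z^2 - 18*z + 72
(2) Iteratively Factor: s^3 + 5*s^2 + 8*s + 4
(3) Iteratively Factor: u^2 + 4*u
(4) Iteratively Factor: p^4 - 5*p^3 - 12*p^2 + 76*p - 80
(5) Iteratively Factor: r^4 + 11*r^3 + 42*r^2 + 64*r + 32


(1) = (z - 1)*(z^4 + 6*z^3 - z^2 - 54*z - 72) = (z - 1)*(z + 4)*(z^3 + 2*z^2 - 9*z - 18) = (z - 1)*(z + 2)*(z + 4)*(z^2 - 9) = (z - 3)*(z - 1)*(z + 2)*(z + 4)*(z + 3)
(2) = (s + 2)*(s^2 + 3*s + 2) = (s + 2)^2*(s + 1)
(3) = (u + 4)*(u)
(4) = (p - 2)*(p^3 - 3*p^2 - 18*p + 40) = (p - 2)*(p + 4)*(p^2 - 7*p + 10) = (p - 2)^2*(p + 4)*(p - 5)
(5) = (r + 4)*(r^3 + 7*r^2 + 14*r + 8) = (r + 2)*(r + 4)*(r^2 + 5*r + 4) = (r + 1)*(r + 2)*(r + 4)*(r + 4)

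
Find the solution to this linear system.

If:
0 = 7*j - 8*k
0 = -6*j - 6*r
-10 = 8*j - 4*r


Then:
j = -5/6
k = -35/48
r = 5/6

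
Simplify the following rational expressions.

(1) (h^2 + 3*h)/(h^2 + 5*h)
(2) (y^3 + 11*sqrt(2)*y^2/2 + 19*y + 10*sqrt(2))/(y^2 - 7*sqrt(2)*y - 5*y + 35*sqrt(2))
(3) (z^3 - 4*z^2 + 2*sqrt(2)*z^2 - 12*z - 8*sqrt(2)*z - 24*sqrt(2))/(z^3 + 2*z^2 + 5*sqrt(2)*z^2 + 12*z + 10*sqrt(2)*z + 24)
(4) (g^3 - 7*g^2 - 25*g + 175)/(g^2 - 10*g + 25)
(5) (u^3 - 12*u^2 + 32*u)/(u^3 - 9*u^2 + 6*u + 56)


(1) = (h + 3)/(h + 5)
(2) = (2*y^3 + 11*sqrt(2)*y^2 + 38*y + 20*sqrt(2))/(2*y^2 + y*(-14*sqrt(2) - 10) + 70*sqrt(2))
(3) = (z - 6)/(z + 3*sqrt(2))
(4) = (g^2 - 2*g - 35)/(g - 5)
(5) = (u^2 - 8*u)/(u^2 - 5*u - 14)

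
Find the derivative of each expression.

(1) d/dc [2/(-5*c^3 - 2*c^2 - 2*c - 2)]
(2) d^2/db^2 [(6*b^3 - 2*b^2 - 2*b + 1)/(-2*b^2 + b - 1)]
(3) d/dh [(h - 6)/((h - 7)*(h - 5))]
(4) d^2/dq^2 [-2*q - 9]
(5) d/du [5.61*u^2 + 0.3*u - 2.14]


(1) = 2*(15*c^2 + 4*c + 2)/(5*c^3 + 2*c^2 + 2*c + 2)^2
(2) = 2*(18*b^3 - 6*b^2 - 24*b + 5)/(8*b^6 - 12*b^5 + 18*b^4 - 13*b^3 + 9*b^2 - 3*b + 1)
(3) = (-h^2 + 12*h - 37)/(h^4 - 24*h^3 + 214*h^2 - 840*h + 1225)
(4) = 0
(5) = 11.22*u + 0.3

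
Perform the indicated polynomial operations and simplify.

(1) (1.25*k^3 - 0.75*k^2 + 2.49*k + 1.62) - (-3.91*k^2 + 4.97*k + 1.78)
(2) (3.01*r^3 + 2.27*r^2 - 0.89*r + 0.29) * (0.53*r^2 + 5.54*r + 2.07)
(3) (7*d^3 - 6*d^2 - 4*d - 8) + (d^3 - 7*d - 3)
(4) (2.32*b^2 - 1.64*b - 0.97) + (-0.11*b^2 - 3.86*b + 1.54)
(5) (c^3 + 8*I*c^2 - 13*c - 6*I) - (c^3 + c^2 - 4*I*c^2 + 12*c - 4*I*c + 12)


(1) = 1.25*k^3 + 3.16*k^2 - 2.48*k - 0.16
(2) = 1.5953*r^5 + 17.8785*r^4 + 18.3348*r^3 - 0.078*r^2 - 0.2357*r + 0.6003
(3) = 8*d^3 - 6*d^2 - 11*d - 11
(4) = 2.21*b^2 - 5.5*b + 0.57
(5) = -c^2 + 12*I*c^2 - 25*c + 4*I*c - 12 - 6*I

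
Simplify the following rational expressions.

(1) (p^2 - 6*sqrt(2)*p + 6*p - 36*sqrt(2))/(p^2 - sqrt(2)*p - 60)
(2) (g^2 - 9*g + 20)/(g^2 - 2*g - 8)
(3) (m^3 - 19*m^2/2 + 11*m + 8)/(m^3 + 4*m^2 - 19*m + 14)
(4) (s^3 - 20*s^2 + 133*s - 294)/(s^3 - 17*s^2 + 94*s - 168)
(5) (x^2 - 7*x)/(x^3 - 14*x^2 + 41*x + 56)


(1) = (p + 6)/(p + 5*sqrt(2))
(2) = (g - 5)/(g + 2)
(3) = (2*m^2 - 15*m - 8)/(2*m^2 + 12*m - 14)
(4) = (s - 7)/(s - 4)
(5) = x/(x^2 - 7*x - 8)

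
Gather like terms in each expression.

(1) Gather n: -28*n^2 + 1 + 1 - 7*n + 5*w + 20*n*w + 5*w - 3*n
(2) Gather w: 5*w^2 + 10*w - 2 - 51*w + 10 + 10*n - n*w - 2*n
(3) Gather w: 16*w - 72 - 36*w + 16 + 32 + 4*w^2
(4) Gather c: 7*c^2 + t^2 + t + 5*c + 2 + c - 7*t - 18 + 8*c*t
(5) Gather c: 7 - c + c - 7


(1) = -28*n^2 + n*(20*w - 10) + 10*w + 2
(2) = 8*n + 5*w^2 + w*(-n - 41) + 8
(3) = 4*w^2 - 20*w - 24
(4) = 7*c^2 + c*(8*t + 6) + t^2 - 6*t - 16
(5) = 0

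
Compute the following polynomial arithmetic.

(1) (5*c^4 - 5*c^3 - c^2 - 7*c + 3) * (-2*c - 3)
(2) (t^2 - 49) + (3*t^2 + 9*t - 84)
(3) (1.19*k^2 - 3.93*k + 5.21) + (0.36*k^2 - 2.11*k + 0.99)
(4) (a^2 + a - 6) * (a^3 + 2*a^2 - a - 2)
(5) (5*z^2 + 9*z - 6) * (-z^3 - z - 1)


(1) = -10*c^5 - 5*c^4 + 17*c^3 + 17*c^2 + 15*c - 9
(2) = 4*t^2 + 9*t - 133
(3) = 1.55*k^2 - 6.04*k + 6.2
(4) = a^5 + 3*a^4 - 5*a^3 - 15*a^2 + 4*a + 12
(5) = -5*z^5 - 9*z^4 + z^3 - 14*z^2 - 3*z + 6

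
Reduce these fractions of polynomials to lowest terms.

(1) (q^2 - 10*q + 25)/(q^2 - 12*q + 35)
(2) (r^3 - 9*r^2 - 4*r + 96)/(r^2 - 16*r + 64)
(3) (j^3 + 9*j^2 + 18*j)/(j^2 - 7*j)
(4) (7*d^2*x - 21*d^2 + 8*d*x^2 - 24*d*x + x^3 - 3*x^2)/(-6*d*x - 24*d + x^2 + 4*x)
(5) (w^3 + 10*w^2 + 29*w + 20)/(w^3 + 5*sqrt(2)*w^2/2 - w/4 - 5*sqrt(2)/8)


(1) = (q - 5)/(q - 7)
(2) = (r^2 - r - 12)/(r - 8)
(3) = (j^2 + 9*j + 18)/(j - 7)
(4) = (7*d^2*x - 21*d^2 + 8*d*x^2 - 24*d*x + x^3 - 3*x^2)/(-6*d*x - 24*d + x^2 + 4*x)
(5) = (8*w^3 + 80*w^2 + 232*w + 160)/(8*w^3 + 20*sqrt(2)*w^2 - 2*w - 5*sqrt(2))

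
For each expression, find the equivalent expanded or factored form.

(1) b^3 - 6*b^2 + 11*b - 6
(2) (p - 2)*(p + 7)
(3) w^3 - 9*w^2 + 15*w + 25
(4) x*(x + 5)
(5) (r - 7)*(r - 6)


(1) = (b - 3)*(b - 2)*(b - 1)
(2) = p^2 + 5*p - 14
(3) = (w - 5)^2*(w + 1)
(4) = x^2 + 5*x
(5) = r^2 - 13*r + 42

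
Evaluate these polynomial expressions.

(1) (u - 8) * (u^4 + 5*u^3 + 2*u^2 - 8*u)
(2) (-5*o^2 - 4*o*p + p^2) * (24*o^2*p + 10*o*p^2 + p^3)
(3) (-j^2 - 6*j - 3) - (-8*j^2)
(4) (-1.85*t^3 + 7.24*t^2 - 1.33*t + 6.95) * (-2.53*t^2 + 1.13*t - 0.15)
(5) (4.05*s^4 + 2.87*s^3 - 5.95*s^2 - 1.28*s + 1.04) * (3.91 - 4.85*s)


(1) = u^5 - 3*u^4 - 38*u^3 - 24*u^2 + 64*u
(2) = -120*o^4*p - 146*o^3*p^2 - 21*o^2*p^3 + 6*o*p^4 + p^5
(3) = 7*j^2 - 6*j - 3
(4) = 4.6805*t^5 - 20.4077*t^4 + 11.8236*t^3 - 20.1724*t^2 + 8.053*t - 1.0425
(5) = -19.6425*s^5 + 1.916*s^4 + 40.0792*s^3 - 17.0565*s^2 - 10.0488*s + 4.0664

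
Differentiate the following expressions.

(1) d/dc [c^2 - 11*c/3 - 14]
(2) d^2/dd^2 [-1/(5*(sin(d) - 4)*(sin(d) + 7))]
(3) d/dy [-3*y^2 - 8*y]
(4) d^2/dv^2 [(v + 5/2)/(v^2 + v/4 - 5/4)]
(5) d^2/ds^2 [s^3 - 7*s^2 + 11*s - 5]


(1) = 2*c - 11/3
(2) = (4*sin(d)^4 + 9*sin(d)^3 + 115*sin(d)^2 + 66*sin(d) - 74)/(5*(sin(d) - 4)^3*(sin(d) + 7)^3)
(3) = -6*y - 8
(4) = 4*((2*v + 5)*(8*v + 1)^2 - 2*(12*v + 11)*(4*v^2 + v - 5))/(4*v^2 + v - 5)^3
(5) = 6*s - 14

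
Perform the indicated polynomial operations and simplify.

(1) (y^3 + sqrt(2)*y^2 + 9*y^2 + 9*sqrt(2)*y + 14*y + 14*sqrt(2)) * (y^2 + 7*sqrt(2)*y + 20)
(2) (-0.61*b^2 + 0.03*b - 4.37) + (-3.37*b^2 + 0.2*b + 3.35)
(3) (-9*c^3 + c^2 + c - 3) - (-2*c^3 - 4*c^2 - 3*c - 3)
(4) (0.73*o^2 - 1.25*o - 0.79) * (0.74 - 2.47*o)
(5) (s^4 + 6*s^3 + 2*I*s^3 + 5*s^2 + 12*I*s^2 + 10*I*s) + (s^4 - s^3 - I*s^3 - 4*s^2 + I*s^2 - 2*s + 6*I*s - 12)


(1) = y^5 + 9*y^4 + 8*sqrt(2)*y^4 + 48*y^3 + 72*sqrt(2)*y^3 + 132*sqrt(2)*y^2 + 306*y^2 + 180*sqrt(2)*y + 476*y + 280*sqrt(2)
(2) = -3.98*b^2 + 0.23*b - 1.02
(3) = -7*c^3 + 5*c^2 + 4*c
(4) = -1.8031*o^3 + 3.6277*o^2 + 1.0263*o - 0.5846
(5) = 2*s^4 + 5*s^3 + I*s^3 + s^2 + 13*I*s^2 - 2*s + 16*I*s - 12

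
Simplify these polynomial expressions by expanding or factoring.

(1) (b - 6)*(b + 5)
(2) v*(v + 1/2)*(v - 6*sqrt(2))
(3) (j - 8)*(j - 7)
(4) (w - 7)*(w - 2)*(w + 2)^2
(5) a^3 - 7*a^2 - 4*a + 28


(1) = b^2 - b - 30
(2) = v^3 - 6*sqrt(2)*v^2 + v^2/2 - 3*sqrt(2)*v
(3) = j^2 - 15*j + 56
(4) = w^4 - 5*w^3 - 18*w^2 + 20*w + 56
(5) = (a - 7)*(a - 2)*(a + 2)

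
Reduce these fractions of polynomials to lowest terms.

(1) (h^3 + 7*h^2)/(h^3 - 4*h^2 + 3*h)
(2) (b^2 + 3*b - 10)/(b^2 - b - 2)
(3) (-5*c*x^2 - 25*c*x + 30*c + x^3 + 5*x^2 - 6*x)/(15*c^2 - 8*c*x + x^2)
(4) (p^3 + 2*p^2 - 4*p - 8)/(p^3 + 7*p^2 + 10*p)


(1) = (h^2 + 7*h)/(h^2 - 4*h + 3)
(2) = (b + 5)/(b + 1)
(3) = (x^2 + 5*x - 6)/(-3*c + x)
(4) = (p^2 - 4)/(p^2 + 5*p)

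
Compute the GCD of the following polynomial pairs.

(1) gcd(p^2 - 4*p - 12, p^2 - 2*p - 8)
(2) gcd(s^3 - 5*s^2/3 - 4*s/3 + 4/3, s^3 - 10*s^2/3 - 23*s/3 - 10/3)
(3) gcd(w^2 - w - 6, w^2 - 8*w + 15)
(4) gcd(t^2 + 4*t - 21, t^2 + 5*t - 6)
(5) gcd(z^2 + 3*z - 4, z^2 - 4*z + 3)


(1) = gcd((p - 6)*(p + 2), (p - 4)*(p + 2)) = p + 2
(2) = gcd((s - 2)*(s - 2/3)*(s + 1), (s - 5)*(s + 2/3)*(s + 1)) = s + 1
(3) = gcd((w - 3)*(w + 2), (w - 5)*(w - 3)) = w - 3
(4) = 1
(5) = gcd((z - 1)*(z + 4), (z - 3)*(z - 1)) = z - 1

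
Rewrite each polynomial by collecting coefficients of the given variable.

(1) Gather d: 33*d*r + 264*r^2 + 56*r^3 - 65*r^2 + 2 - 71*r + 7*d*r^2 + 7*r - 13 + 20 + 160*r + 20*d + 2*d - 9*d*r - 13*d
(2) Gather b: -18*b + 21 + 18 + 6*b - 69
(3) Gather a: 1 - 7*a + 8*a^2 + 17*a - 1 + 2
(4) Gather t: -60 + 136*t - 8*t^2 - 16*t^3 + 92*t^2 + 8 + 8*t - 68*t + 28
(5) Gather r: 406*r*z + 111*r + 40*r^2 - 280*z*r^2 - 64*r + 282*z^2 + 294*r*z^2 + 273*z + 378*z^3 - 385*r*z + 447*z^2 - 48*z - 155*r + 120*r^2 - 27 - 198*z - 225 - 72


(1) = d*(7*r^2 + 24*r + 9) + 56*r^3 + 199*r^2 + 96*r + 9
(2) = -12*b - 30
(3) = 8*a^2 + 10*a + 2
(4) = -16*t^3 + 84*t^2 + 76*t - 24
(5) = r^2*(160 - 280*z) + r*(294*z^2 + 21*z - 108) + 378*z^3 + 729*z^2 + 27*z - 324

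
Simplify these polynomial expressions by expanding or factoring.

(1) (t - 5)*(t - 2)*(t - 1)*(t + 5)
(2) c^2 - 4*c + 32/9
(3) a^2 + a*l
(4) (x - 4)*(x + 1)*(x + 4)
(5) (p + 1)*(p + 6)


(1) = t^4 - 3*t^3 - 23*t^2 + 75*t - 50
(2) = (c - 8/3)*(c - 4/3)
(3) = a*(a + l)
(4) = x^3 + x^2 - 16*x - 16
(5) = p^2 + 7*p + 6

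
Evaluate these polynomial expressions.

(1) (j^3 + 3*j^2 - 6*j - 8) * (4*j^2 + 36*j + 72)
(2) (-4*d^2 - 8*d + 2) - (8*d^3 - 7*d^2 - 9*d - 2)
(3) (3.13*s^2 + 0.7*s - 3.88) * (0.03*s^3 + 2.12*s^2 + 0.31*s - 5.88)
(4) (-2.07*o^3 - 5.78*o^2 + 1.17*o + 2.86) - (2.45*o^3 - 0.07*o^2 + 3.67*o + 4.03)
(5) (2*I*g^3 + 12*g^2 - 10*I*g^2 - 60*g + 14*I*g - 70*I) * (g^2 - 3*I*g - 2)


(1) = 4*j^5 + 48*j^4 + 156*j^3 - 32*j^2 - 720*j - 576
(2) = -8*d^3 + 3*d^2 + d + 4
(3) = 0.0939*s^5 + 6.6566*s^4 + 2.3379*s^3 - 26.413*s^2 - 5.3188*s + 22.8144
(4) = -4.52*o^3 - 5.71*o^2 - 2.5*o - 1.17
(5) = 2*I*g^5 + 18*g^4 - 10*I*g^4 - 90*g^3 - 26*I*g^3 + 18*g^2 + 130*I*g^2 - 90*g - 28*I*g + 140*I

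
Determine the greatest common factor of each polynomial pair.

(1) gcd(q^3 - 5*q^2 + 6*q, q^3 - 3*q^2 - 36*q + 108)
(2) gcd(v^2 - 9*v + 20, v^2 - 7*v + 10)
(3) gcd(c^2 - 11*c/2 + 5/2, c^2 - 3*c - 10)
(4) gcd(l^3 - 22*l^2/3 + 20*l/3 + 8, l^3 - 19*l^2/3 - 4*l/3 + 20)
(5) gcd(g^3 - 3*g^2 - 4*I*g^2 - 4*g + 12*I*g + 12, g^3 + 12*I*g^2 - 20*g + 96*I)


(1) = gcd(q*(q - 3)*(q - 2), (q - 6)*(q - 3)*(q + 6)) = q - 3
(2) = gcd((v - 5)*(v - 4), (v - 5)*(v - 2)) = v - 5
(3) = c - 5
(4) = gcd((l - 6)*(l - 2)*(l + 2/3), (l - 6)*(l - 2)*(l + 5/3)) = l^2 - 8*l + 12
(5) = gcd((g - 3)*(g - 2*I)^2, (g - 2*I)*(g + 6*I)*(g + 8*I)) = g - 2*I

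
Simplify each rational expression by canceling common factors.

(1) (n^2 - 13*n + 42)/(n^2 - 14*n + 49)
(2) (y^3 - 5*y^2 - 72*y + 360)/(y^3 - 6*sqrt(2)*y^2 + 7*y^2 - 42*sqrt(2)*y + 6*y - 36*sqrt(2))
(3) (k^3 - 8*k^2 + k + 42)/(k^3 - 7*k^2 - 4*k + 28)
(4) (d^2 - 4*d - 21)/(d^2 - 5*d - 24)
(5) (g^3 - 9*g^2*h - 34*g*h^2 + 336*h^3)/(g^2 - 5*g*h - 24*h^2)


(1) = (n - 6)/(n - 7)
(2) = (y^2 + y*(-5 + 6*sqrt(2)) - 30*sqrt(2))/(y^2 + 7*y + 6)
(3) = (k - 3)/(k - 2)
(4) = (d - 7)/(d - 8)
(5) = (g^2 - g*h - 42*h^2)/(g + 3*h)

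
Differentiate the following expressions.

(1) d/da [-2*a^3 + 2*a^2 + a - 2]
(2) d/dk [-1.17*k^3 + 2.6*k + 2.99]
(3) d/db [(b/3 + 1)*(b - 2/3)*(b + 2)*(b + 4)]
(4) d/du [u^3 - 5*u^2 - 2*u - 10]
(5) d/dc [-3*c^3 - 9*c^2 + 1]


(1) = -6*a^2 + 4*a + 1
(2) = 2.6 - 3.51*k^2
(3) = 4*b^3/3 + 25*b^2/3 + 40*b/3 + 20/9
(4) = 3*u^2 - 10*u - 2
(5) = 9*c*(-c - 2)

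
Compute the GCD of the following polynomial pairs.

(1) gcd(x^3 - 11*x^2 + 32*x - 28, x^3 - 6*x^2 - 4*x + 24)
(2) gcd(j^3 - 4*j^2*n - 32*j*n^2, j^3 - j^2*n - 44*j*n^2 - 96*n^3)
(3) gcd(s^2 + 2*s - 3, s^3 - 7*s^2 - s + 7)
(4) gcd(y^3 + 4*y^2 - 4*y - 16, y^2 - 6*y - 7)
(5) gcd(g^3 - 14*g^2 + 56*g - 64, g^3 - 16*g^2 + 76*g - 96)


(1) = gcd((x - 7)*(x - 2)^2, (x - 6)*(x - 2)*(x + 2)) = x - 2
(2) = gcd(j*(j - 8*n)*(j + 4*n), (j - 8*n)*(j + 3*n)*(j + 4*n)) = j^2 - 4*j*n - 32*n^2
(3) = s - 1
(4) = 1
(5) = g^2 - 10*g + 16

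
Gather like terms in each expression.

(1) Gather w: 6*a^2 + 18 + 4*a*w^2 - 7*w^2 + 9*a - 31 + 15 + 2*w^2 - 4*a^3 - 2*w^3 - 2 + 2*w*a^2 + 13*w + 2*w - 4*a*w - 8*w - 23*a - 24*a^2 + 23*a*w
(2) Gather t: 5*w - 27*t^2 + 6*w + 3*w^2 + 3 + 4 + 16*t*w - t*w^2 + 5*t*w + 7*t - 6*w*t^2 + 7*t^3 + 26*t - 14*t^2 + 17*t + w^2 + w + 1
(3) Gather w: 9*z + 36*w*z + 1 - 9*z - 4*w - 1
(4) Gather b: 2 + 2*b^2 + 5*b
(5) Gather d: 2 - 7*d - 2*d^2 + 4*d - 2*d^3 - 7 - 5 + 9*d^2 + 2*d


(1) = -4*a^3 - 18*a^2 - 14*a - 2*w^3 + w^2*(4*a - 5) + w*(2*a^2 + 19*a + 7)
(2) = 7*t^3 + t^2*(-6*w - 41) + t*(-w^2 + 21*w + 50) + 4*w^2 + 12*w + 8
(3) = w*(36*z - 4)
(4) = 2*b^2 + 5*b + 2
(5) = -2*d^3 + 7*d^2 - d - 10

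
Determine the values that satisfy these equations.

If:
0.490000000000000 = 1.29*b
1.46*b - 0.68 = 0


Then:
No Solution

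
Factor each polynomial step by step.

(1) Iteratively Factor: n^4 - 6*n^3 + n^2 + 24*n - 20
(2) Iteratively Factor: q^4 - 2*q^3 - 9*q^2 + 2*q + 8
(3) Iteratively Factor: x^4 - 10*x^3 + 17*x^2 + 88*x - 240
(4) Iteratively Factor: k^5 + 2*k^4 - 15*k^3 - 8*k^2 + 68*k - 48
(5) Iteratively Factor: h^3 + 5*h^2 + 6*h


(1) = (n - 2)*(n^3 - 4*n^2 - 7*n + 10) = (n - 5)*(n - 2)*(n^2 + n - 2) = (n - 5)*(n - 2)*(n - 1)*(n + 2)
(2) = (q - 1)*(q^3 - q^2 - 10*q - 8) = (q - 1)*(q + 2)*(q^2 - 3*q - 4) = (q - 4)*(q - 1)*(q + 2)*(q + 1)
(3) = (x - 4)*(x^3 - 6*x^2 - 7*x + 60) = (x - 4)^2*(x^2 - 2*x - 15) = (x - 4)^2*(x + 3)*(x - 5)
(4) = (k + 3)*(k^4 - k^3 - 12*k^2 + 28*k - 16) = (k - 2)*(k + 3)*(k^3 + k^2 - 10*k + 8) = (k - 2)*(k - 1)*(k + 3)*(k^2 + 2*k - 8) = (k - 2)^2*(k - 1)*(k + 3)*(k + 4)
(5) = (h + 2)*(h^2 + 3*h) = (h + 2)*(h + 3)*(h)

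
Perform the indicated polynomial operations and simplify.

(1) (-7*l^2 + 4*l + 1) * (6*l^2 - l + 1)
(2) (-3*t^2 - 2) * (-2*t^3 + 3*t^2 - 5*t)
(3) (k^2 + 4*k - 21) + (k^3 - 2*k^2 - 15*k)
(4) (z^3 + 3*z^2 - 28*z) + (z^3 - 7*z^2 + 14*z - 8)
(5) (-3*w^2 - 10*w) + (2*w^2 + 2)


(1) = -42*l^4 + 31*l^3 - 5*l^2 + 3*l + 1
(2) = 6*t^5 - 9*t^4 + 19*t^3 - 6*t^2 + 10*t
(3) = k^3 - k^2 - 11*k - 21
(4) = 2*z^3 - 4*z^2 - 14*z - 8
(5) = -w^2 - 10*w + 2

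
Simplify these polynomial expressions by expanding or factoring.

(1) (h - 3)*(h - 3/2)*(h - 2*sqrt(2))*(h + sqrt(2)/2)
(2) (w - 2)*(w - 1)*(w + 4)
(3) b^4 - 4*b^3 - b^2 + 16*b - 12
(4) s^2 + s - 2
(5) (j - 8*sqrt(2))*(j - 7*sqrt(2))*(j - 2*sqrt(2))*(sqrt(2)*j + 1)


(1) = h^4 - 9*h^3/2 - 3*sqrt(2)*h^3/2 + 5*h^2/2 + 27*sqrt(2)*h^2/4 - 27*sqrt(2)*h/4 + 9*h - 9
(2) = w^3 + w^2 - 10*w + 8
(3) = (b - 3)*(b - 2)*(b - 1)*(b + 2)
(4) = (s - 1)*(s + 2)
(5) = sqrt(2)*j^4 - 33*j^3 + 155*sqrt(2)*j^2 - 276*j - 224*sqrt(2)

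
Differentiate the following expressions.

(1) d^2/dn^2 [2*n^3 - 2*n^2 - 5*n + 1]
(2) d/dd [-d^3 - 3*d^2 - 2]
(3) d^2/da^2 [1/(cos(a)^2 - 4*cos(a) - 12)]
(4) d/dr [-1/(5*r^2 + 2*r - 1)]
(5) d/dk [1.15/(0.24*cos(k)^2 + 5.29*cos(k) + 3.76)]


(1) = 12*n - 4
(2) = 3*d*(-d - 2)
(3) = (4*sin(a)^4 - 66*sin(a)^2 - 33*cos(a) - 3*cos(3*a) + 6)/(sin(a)^2 + 4*cos(a) + 11)^3
(4) = 2*(5*r + 1)/(5*r^2 + 2*r - 1)^2
(5) = (0.552*cos(k) + 6.0835)*sin(k)/(0.24*cos(k)^2 + 5.29*cos(k) + 3.76)^2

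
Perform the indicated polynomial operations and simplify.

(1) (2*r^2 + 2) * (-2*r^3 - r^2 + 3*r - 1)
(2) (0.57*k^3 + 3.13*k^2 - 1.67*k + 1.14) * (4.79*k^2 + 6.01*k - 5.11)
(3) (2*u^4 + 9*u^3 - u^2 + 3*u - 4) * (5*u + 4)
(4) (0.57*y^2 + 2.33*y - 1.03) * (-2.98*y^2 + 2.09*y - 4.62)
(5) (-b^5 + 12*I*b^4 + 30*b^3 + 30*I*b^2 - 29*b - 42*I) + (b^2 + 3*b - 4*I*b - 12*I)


(1) = -4*r^5 - 2*r^4 + 2*r^3 - 4*r^2 + 6*r - 2
(2) = 2.7303*k^5 + 18.4184*k^4 + 7.8993*k^3 - 20.5704*k^2 + 15.3851*k - 5.8254
(3) = 10*u^5 + 53*u^4 + 31*u^3 + 11*u^2 - 8*u - 16
(4) = -1.6986*y^4 - 5.7521*y^3 + 5.3057*y^2 - 12.9173*y + 4.7586
(5) = -b^5 + 12*I*b^4 + 30*b^3 + b^2 + 30*I*b^2 - 26*b - 4*I*b - 54*I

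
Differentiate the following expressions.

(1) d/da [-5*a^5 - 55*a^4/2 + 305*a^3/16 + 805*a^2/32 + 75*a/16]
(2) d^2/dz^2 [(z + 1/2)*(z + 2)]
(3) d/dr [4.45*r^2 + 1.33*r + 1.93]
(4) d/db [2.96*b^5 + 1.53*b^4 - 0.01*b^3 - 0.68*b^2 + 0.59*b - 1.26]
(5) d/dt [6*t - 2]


(1) = -25*a^4 - 110*a^3 + 915*a^2/16 + 805*a/16 + 75/16
(2) = 2
(3) = 8.9*r + 1.33
(4) = 14.8*b^4 + 6.12*b^3 - 0.03*b^2 - 1.36*b + 0.59
(5) = 6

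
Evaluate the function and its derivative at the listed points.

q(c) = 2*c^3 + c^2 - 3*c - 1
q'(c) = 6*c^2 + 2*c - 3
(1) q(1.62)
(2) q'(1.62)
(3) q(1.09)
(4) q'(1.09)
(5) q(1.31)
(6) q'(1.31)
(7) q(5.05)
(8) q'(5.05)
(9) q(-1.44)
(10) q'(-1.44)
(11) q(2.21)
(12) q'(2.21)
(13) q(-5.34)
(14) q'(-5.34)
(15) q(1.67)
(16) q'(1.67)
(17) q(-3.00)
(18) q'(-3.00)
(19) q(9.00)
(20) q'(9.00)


(1) = 5.27
(2) = 15.99
(3) = -0.49
(4) = 6.31
(5) = 1.28
(6) = 9.92
(7) = 266.93
(8) = 160.11
(9) = -0.58
(10) = 6.56
(11) = 18.84
(12) = 30.72
(13) = -261.01
(14) = 157.41
(15) = 6.09
(16) = 17.07
(17) = -37.00
(18) = 45.00
(19) = 1511.00
(20) = 501.00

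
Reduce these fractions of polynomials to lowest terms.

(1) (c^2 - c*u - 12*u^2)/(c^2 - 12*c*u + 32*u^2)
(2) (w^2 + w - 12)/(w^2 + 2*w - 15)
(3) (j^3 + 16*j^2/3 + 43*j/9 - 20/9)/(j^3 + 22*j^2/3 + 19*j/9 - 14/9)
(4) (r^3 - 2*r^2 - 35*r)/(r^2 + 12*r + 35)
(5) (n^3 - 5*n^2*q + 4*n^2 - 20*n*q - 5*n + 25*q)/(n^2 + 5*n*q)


(1) = (-c - 3*u)/(-c + 8*u)
(2) = (w + 4)/(w + 5)
(3) = (3*j^2 + 17*j + 20)/(3*j^2 + 23*j + 14)
(4) = (r^2 - 7*r)/(r + 7)
(5) = (n^3 - 5*n^2*q + 4*n^2 - 20*n*q - 5*n + 25*q)/(n^2 + 5*n*q)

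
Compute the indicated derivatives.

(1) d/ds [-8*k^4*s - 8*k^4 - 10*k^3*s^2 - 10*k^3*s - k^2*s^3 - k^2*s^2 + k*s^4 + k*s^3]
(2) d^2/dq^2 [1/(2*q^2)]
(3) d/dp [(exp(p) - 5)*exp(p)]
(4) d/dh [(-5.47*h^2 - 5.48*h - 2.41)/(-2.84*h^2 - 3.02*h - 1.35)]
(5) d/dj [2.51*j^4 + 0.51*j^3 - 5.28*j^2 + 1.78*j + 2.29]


(1) = k*(-8*k^3 - 20*k^2*s - 10*k^2 - 3*k*s^2 - 2*k*s + 4*s^3 + 3*s^2)
(2) = 3/q^4
(3) = (2*exp(p) - 5)*exp(p)
(4) = (0.9562*h^2 + 1.0802*h + 0.1198)/(8.0656*h^4 + 17.1536*h^3 + 16.7884*h^2 + 8.154*h + 1.8225)
(5) = 10.04*j^3 + 1.53*j^2 - 10.56*j + 1.78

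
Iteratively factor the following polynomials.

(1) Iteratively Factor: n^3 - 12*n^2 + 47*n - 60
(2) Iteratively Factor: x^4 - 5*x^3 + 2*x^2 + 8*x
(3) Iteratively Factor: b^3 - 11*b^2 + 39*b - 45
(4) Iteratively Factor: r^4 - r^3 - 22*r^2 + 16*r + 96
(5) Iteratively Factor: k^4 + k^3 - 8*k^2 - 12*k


(1) = (n - 3)*(n^2 - 9*n + 20) = (n - 5)*(n - 3)*(n - 4)
(2) = (x - 2)*(x^3 - 3*x^2 - 4*x) = (x - 4)*(x - 2)*(x^2 + x) = x*(x - 4)*(x - 2)*(x + 1)
(3) = (b - 5)*(b^2 - 6*b + 9) = (b - 5)*(b - 3)*(b - 3)
(4) = (r - 3)*(r^3 + 2*r^2 - 16*r - 32) = (r - 4)*(r - 3)*(r^2 + 6*r + 8) = (r - 4)*(r - 3)*(r + 2)*(r + 4)
(5) = (k)*(k^3 + k^2 - 8*k - 12) = k*(k - 3)*(k^2 + 4*k + 4) = k*(k - 3)*(k + 2)*(k + 2)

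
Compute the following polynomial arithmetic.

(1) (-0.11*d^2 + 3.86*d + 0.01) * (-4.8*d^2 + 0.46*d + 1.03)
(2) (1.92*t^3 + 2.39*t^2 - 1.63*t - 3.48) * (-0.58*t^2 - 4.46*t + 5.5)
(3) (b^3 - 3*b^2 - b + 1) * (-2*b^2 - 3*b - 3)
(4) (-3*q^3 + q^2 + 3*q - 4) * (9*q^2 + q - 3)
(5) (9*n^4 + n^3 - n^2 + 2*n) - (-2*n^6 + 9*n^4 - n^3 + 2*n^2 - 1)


(1) = 0.528*d^4 - 18.5786*d^3 + 1.6143*d^2 + 3.9804*d + 0.0103
(2) = -1.1136*t^5 - 9.9494*t^4 + 0.846*t^3 + 22.4332*t^2 + 6.5558*t - 19.14
(3) = -2*b^5 + 3*b^4 + 8*b^3 + 10*b^2 - 3
(4) = -27*q^5 + 6*q^4 + 37*q^3 - 36*q^2 - 13*q + 12
(5) = 2*n^6 + 2*n^3 - 3*n^2 + 2*n + 1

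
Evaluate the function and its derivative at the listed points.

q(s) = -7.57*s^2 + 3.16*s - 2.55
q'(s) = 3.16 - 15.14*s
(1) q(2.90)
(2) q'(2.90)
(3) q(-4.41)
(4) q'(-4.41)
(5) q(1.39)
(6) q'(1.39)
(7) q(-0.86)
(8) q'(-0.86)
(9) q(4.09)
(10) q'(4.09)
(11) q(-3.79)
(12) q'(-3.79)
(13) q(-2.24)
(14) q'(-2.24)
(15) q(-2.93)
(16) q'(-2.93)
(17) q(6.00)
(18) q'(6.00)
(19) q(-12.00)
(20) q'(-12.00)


(1) = -57.05
(2) = -40.75
(3) = -163.71
(4) = 69.93
(5) = -12.78
(6) = -17.88
(7) = -10.87
(8) = 16.18
(9) = -116.26
(10) = -58.76
(11) = -123.26
(12) = 60.54
(13) = -47.61
(14) = 37.07
(15) = -76.80
(16) = 47.52
(17) = -256.11
(18) = -87.68
(19) = -1130.55
(20) = 184.84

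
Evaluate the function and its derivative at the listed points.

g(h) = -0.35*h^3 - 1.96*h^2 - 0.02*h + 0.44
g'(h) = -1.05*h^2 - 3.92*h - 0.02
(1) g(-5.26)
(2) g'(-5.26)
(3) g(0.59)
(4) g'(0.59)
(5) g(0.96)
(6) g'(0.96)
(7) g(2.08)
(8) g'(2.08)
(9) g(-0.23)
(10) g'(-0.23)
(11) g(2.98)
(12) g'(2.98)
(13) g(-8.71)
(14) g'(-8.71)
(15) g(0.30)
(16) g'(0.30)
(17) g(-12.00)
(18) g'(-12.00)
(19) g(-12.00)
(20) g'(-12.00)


(1) = -2.75
(2) = -8.45
(3) = -0.33
(4) = -2.70
(5) = -1.70
(6) = -4.75
(7) = -11.23
(8) = -12.72
(9) = 0.35
(10) = 0.83
(11) = -26.29
(12) = -21.03
(13) = 83.19
(14) = -45.53
(15) = 0.25
(16) = -1.29
(17) = 323.24
(18) = -104.18
(19) = 323.24
(20) = -104.18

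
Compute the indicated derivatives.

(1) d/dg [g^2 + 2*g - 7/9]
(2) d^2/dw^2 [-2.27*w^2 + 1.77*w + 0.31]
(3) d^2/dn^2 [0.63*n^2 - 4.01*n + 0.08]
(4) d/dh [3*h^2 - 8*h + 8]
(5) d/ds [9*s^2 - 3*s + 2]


(1) = 2*g + 2
(2) = -4.54000000000000
(3) = 1.26000000000000
(4) = 6*h - 8
(5) = 18*s - 3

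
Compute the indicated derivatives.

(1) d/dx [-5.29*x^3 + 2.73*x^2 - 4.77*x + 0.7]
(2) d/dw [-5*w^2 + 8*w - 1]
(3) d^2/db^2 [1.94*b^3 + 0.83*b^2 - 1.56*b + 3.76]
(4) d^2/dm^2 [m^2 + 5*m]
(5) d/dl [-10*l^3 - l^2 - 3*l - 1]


(1) = -15.87*x^2 + 5.46*x - 4.77
(2) = 8 - 10*w
(3) = 11.64*b + 1.66
(4) = 2
(5) = -30*l^2 - 2*l - 3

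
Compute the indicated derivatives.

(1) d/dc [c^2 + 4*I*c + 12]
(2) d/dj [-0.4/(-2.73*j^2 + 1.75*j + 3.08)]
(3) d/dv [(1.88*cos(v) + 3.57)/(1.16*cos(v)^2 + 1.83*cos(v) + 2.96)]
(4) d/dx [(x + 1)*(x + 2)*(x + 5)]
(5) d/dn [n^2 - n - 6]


(1) = 2*c + 4*I
(2) = (0.7 - 2.184*j)/(-2.73*j^2 + 1.75*j + 3.08)^2
(3) = (2.1808*cos(v)^2 + 8.2824*cos(v) + 0.9683)*sin(v)/(1.3456*cos(v)^4 + 4.2456*cos(v)^3 + 10.2161*cos(v)^2 + 10.8336*cos(v) + 8.7616)
(4) = 3*x^2 + 16*x + 17
(5) = 2*n - 1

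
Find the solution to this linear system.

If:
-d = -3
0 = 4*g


Then:
d = 3
g = 0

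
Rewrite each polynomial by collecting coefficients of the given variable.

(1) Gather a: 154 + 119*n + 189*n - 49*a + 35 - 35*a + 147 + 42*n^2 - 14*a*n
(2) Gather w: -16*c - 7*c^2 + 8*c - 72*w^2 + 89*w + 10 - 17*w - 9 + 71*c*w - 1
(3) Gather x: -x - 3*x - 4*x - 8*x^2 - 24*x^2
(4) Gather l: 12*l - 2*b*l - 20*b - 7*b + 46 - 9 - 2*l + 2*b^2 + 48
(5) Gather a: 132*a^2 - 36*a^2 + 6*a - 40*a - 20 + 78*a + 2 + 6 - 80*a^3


(1) = a*(-14*n - 84) + 42*n^2 + 308*n + 336
(2) = -7*c^2 - 8*c - 72*w^2 + w*(71*c + 72)
(3) = -32*x^2 - 8*x
(4) = 2*b^2 - 27*b + l*(10 - 2*b) + 85
(5) = -80*a^3 + 96*a^2 + 44*a - 12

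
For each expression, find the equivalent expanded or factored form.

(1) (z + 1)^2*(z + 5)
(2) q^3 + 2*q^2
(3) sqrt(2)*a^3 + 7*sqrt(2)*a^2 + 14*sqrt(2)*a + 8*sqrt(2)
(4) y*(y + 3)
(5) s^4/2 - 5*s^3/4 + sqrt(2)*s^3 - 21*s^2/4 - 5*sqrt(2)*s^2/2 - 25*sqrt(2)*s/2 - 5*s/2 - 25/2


(1) = z^3 + 7*z^2 + 11*z + 5
(2) = q^2*(q + 2)
(3) = (a + 2)*(a + 4)*(sqrt(2)*a + sqrt(2))
(4) = y^2 + 3*y
(5) = (s/2 + sqrt(2)/2)*(s - 5)*(s + 5/2)*(s + sqrt(2))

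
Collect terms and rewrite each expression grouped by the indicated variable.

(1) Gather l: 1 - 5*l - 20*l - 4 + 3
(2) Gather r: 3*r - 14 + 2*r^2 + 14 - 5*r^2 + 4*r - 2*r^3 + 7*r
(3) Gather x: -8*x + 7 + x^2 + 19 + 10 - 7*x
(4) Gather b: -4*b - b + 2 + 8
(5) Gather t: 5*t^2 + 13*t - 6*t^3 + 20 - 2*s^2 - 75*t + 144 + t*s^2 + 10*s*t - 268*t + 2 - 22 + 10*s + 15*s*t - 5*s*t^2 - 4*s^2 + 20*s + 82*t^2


(1) = -25*l
(2) = -2*r^3 - 3*r^2 + 14*r
(3) = x^2 - 15*x + 36
(4) = 10 - 5*b
(5) = -6*s^2 + 30*s - 6*t^3 + t^2*(87 - 5*s) + t*(s^2 + 25*s - 330) + 144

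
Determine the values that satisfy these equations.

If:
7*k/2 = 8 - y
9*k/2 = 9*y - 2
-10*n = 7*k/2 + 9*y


Then:
k = 35/18
n = -79/45
y = 43/36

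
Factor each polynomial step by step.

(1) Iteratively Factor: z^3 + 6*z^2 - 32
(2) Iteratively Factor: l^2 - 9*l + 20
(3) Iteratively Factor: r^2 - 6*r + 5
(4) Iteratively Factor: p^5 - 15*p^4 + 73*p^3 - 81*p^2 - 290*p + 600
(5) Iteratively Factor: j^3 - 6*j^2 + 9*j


(1) = (z + 4)*(z^2 + 2*z - 8) = (z + 4)^2*(z - 2)
(2) = (l - 5)*(l - 4)
(3) = (r - 1)*(r - 5)
(4) = (p - 4)*(p^4 - 11*p^3 + 29*p^2 + 35*p - 150) = (p - 4)*(p - 3)*(p^3 - 8*p^2 + 5*p + 50) = (p - 5)*(p - 4)*(p - 3)*(p^2 - 3*p - 10) = (p - 5)^2*(p - 4)*(p - 3)*(p + 2)
(5) = (j - 3)*(j^2 - 3*j) = j*(j - 3)*(j - 3)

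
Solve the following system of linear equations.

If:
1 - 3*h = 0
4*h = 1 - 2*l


Then:
h = 1/3
l = -1/6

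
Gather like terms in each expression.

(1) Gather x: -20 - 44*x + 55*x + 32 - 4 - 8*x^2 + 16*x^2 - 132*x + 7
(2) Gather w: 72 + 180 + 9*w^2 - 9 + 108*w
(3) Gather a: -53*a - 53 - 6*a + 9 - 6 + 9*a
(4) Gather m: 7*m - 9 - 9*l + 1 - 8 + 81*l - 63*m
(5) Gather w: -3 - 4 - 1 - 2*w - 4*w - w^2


(1) = 8*x^2 - 121*x + 15
(2) = 9*w^2 + 108*w + 243
(3) = -50*a - 50
(4) = 72*l - 56*m - 16
(5) = -w^2 - 6*w - 8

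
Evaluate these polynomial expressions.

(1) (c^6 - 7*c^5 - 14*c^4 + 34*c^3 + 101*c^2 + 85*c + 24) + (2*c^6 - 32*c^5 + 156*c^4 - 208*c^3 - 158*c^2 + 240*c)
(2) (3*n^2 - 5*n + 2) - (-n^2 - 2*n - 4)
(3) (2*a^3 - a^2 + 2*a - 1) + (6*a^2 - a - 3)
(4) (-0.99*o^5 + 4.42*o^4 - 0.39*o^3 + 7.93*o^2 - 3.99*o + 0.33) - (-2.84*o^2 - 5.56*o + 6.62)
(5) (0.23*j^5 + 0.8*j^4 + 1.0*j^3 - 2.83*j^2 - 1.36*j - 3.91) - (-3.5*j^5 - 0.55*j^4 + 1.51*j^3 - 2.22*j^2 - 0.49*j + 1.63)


(1) = 3*c^6 - 39*c^5 + 142*c^4 - 174*c^3 - 57*c^2 + 325*c + 24
(2) = 4*n^2 - 3*n + 6
(3) = 2*a^3 + 5*a^2 + a - 4
(4) = -0.99*o^5 + 4.42*o^4 - 0.39*o^3 + 10.77*o^2 + 1.57*o - 6.29
(5) = 3.73*j^5 + 1.35*j^4 - 0.51*j^3 - 0.61*j^2 - 0.87*j - 5.54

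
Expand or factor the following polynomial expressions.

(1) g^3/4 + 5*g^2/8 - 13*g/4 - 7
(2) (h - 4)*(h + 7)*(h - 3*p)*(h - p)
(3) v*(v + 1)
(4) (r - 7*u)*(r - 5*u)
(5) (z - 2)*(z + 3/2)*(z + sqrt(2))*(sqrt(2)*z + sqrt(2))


(1) = (g/4 + 1)*(g - 7/2)*(g + 2)
(2) = h^4 - 4*h^3*p + 3*h^3 + 3*h^2*p^2 - 12*h^2*p - 28*h^2 + 9*h*p^2 + 112*h*p - 84*p^2
(3) = v^2 + v
(4) = r^2 - 12*r*u + 35*u^2
(5) = sqrt(2)*z^4 + sqrt(2)*z^3/2 + 2*z^3 - 7*sqrt(2)*z^2/2 + z^2 - 7*z - 3*sqrt(2)*z - 6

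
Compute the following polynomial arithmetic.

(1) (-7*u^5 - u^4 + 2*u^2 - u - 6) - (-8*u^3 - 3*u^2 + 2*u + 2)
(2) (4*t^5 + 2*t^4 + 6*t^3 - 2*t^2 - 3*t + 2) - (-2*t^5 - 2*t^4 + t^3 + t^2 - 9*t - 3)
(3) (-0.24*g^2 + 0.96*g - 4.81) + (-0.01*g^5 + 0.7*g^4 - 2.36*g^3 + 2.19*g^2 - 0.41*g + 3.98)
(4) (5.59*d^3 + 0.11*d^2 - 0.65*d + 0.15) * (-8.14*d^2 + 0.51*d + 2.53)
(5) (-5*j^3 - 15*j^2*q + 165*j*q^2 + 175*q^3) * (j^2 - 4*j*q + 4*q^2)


(1) = -7*u^5 - u^4 + 8*u^3 + 5*u^2 - 3*u - 8
(2) = 6*t^5 + 4*t^4 + 5*t^3 - 3*t^2 + 6*t + 5
(3) = -0.01*g^5 + 0.7*g^4 - 2.36*g^3 + 1.95*g^2 + 0.55*g - 0.83
(4) = -45.5026*d^5 + 1.9555*d^4 + 19.4898*d^3 - 1.2742*d^2 - 1.568*d + 0.3795
(5) = -5*j^5 + 5*j^4*q + 205*j^3*q^2 - 545*j^2*q^3 - 40*j*q^4 + 700*q^5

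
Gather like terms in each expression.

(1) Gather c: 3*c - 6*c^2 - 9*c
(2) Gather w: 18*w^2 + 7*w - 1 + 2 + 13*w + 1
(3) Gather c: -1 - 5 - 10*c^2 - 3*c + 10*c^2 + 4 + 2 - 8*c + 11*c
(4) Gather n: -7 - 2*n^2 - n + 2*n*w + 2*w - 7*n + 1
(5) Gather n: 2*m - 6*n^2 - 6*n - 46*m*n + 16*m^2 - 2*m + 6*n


(1) = -6*c^2 - 6*c
(2) = 18*w^2 + 20*w + 2
(3) = 0
(4) = -2*n^2 + n*(2*w - 8) + 2*w - 6
(5) = 16*m^2 - 46*m*n - 6*n^2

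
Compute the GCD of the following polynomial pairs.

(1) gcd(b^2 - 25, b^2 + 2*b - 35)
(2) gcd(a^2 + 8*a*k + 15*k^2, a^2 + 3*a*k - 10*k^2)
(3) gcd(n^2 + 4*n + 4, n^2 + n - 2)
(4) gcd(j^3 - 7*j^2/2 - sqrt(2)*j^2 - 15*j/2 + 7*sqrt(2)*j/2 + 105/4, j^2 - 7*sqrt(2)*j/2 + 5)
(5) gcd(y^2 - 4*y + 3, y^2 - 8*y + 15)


(1) = gcd((b - 5)*(b + 5), (b - 5)*(b + 7)) = b - 5
(2) = a + 5*k
(3) = n + 2
(4) = gcd((j - 7/2)*(j - 5*sqrt(2)/2)*(j + 3*sqrt(2)/2), (j - 5*sqrt(2)/2)*(j - sqrt(2))) = j - 5*sqrt(2)/2
(5) = gcd((y - 3)*(y - 1), (y - 5)*(y - 3)) = y - 3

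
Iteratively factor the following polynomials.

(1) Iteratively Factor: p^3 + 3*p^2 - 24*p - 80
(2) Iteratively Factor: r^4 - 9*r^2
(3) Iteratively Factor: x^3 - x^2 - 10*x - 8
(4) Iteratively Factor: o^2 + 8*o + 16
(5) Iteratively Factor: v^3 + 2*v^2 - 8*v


(1) = (p + 4)*(p^2 - p - 20) = (p + 4)^2*(p - 5)
(2) = (r - 3)*(r^3 + 3*r^2) = r*(r - 3)*(r^2 + 3*r) = r^2*(r - 3)*(r + 3)
(3) = (x - 4)*(x^2 + 3*x + 2) = (x - 4)*(x + 2)*(x + 1)
(4) = (o + 4)*(o + 4)
(5) = (v + 4)*(v^2 - 2*v) = v*(v + 4)*(v - 2)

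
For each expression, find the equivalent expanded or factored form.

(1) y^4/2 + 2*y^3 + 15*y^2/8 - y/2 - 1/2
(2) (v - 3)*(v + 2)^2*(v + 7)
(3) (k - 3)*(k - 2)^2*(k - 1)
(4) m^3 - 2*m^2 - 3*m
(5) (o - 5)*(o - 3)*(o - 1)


(1) = (y/2 + 1)*(y - 1/2)*(y + 1/2)*(y + 2)
(2) = v^4 + 8*v^3 - v^2 - 68*v - 84
(3) = k^4 - 8*k^3 + 23*k^2 - 28*k + 12
(4) = m*(m - 3)*(m + 1)
(5) = o^3 - 9*o^2 + 23*o - 15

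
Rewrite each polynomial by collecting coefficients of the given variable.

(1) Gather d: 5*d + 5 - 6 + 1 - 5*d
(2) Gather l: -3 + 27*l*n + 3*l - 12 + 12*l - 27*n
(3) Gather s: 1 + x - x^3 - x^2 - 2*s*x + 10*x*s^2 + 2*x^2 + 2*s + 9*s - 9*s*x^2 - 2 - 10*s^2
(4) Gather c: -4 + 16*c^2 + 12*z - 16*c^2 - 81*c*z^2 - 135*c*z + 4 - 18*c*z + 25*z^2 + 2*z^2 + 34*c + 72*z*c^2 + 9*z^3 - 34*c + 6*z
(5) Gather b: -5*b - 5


(1) = 0
(2) = l*(27*n + 15) - 27*n - 15
(3) = s^2*(10*x - 10) + s*(-9*x^2 - 2*x + 11) - x^3 + x^2 + x - 1
(4) = 72*c^2*z + c*(-81*z^2 - 153*z) + 9*z^3 + 27*z^2 + 18*z
(5) = -5*b - 5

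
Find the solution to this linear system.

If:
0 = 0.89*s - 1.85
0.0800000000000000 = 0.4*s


Then:
No Solution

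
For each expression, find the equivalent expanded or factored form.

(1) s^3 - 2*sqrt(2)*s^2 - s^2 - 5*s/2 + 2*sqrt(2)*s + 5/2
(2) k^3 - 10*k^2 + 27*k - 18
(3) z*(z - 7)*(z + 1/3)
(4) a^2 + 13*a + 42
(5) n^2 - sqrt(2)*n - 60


(1) = (s - 1)*(s - 5*sqrt(2)/2)*(s + sqrt(2)/2)
(2) = (k - 6)*(k - 3)*(k - 1)
(3) = z^3 - 20*z^2/3 - 7*z/3
(4) = (a + 6)*(a + 7)
(5) = (n - 6*sqrt(2))*(n + 5*sqrt(2))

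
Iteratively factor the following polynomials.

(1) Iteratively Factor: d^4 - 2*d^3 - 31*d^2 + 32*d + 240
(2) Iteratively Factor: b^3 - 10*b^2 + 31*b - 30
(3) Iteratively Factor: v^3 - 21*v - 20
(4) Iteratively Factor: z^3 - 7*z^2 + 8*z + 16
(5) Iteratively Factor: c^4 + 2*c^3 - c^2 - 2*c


(1) = (d - 4)*(d^3 + 2*d^2 - 23*d - 60) = (d - 4)*(d + 4)*(d^2 - 2*d - 15) = (d - 5)*(d - 4)*(d + 4)*(d + 3)
(2) = (b - 3)*(b^2 - 7*b + 10) = (b - 3)*(b - 2)*(b - 5)
(3) = (v - 5)*(v^2 + 5*v + 4) = (v - 5)*(v + 1)*(v + 4)
(4) = (z - 4)*(z^2 - 3*z - 4) = (z - 4)^2*(z + 1)
(5) = (c - 1)*(c^3 + 3*c^2 + 2*c) = (c - 1)*(c + 2)*(c^2 + c) = (c - 1)*(c + 1)*(c + 2)*(c)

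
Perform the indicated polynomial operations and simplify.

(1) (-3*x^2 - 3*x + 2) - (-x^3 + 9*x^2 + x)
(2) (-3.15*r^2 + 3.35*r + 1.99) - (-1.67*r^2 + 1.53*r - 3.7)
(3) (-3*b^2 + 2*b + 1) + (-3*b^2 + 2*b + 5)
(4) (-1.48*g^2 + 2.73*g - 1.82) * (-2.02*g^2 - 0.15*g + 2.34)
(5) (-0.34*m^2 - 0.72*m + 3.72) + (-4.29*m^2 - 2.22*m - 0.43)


(1) = x^3 - 12*x^2 - 4*x + 2
(2) = -1.48*r^2 + 1.82*r + 5.69
(3) = -6*b^2 + 4*b + 6
(4) = 2.9896*g^4 - 5.2926*g^3 - 0.1963*g^2 + 6.6612*g - 4.2588
(5) = -4.63*m^2 - 2.94*m + 3.29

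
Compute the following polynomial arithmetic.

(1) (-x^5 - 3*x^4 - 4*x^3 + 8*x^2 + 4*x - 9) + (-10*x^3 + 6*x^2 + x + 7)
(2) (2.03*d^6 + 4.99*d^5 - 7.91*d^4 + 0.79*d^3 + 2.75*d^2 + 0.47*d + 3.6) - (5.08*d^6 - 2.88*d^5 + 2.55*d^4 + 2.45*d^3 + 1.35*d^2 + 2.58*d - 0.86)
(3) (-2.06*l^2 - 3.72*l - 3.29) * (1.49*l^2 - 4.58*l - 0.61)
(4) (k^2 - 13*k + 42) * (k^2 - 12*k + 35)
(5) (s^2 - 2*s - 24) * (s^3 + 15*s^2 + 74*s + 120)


(1) = -x^5 - 3*x^4 - 14*x^3 + 14*x^2 + 5*x - 2
(2) = -3.05*d^6 + 7.87*d^5 - 10.46*d^4 - 1.66*d^3 + 1.4*d^2 - 2.11*d + 4.46
(3) = -3.0694*l^4 + 3.892*l^3 + 13.3921*l^2 + 17.3374*l + 2.0069
(4) = k^4 - 25*k^3 + 233*k^2 - 959*k + 1470
(5) = s^5 + 13*s^4 + 20*s^3 - 388*s^2 - 2016*s - 2880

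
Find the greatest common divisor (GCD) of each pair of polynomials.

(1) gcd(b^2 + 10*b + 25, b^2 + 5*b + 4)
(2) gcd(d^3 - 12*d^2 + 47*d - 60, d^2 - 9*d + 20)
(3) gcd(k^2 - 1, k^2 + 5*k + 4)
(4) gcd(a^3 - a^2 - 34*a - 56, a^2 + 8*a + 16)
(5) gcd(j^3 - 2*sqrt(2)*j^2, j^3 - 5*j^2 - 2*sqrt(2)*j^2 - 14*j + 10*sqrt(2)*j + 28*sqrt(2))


(1) = gcd((b + 5)^2, (b + 1)*(b + 4)) = 1
(2) = gcd((d - 5)*(d - 4)*(d - 3), (d - 5)*(d - 4)) = d^2 - 9*d + 20
(3) = gcd((k - 1)*(k + 1), (k + 1)*(k + 4)) = k + 1
(4) = gcd((a - 7)*(a + 2)*(a + 4), (a + 4)^2) = a + 4
(5) = j - 2*sqrt(2)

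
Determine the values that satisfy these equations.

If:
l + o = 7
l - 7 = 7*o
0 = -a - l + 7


Then:
a = 0
l = 7
o = 0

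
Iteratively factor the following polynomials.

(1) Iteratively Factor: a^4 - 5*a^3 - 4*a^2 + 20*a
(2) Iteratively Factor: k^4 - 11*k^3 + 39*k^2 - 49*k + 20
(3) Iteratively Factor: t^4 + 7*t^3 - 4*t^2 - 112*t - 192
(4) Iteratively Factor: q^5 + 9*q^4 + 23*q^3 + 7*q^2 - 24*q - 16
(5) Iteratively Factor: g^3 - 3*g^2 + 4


(1) = (a - 2)*(a^3 - 3*a^2 - 10*a) = (a - 5)*(a - 2)*(a^2 + 2*a) = a*(a - 5)*(a - 2)*(a + 2)
(2) = (k - 1)*(k^3 - 10*k^2 + 29*k - 20) = (k - 5)*(k - 1)*(k^2 - 5*k + 4) = (k - 5)*(k - 1)^2*(k - 4)
(3) = (t + 4)*(t^3 + 3*t^2 - 16*t - 48) = (t + 4)^2*(t^2 - t - 12) = (t + 3)*(t + 4)^2*(t - 4)
(4) = (q + 4)*(q^4 + 5*q^3 + 3*q^2 - 5*q - 4) = (q + 1)*(q + 4)*(q^3 + 4*q^2 - q - 4) = (q + 1)^2*(q + 4)*(q^2 + 3*q - 4) = (q + 1)^2*(q + 4)^2*(q - 1)
(5) = (g - 2)*(g^2 - g - 2) = (g - 2)^2*(g + 1)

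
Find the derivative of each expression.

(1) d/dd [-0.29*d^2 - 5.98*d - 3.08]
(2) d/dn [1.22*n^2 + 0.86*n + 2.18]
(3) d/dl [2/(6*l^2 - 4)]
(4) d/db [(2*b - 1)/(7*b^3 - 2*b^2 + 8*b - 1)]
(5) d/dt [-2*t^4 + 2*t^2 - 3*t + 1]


(1) = -0.58*d - 5.98
(2) = 2.44*n + 0.86
(3) = -6*l/(3*l^2 - 2)^2
(4) = (-28*b^3 + 25*b^2 - 4*b + 6)/(49*b^6 - 28*b^5 + 116*b^4 - 46*b^3 + 68*b^2 - 16*b + 1)
(5) = -8*t^3 + 4*t - 3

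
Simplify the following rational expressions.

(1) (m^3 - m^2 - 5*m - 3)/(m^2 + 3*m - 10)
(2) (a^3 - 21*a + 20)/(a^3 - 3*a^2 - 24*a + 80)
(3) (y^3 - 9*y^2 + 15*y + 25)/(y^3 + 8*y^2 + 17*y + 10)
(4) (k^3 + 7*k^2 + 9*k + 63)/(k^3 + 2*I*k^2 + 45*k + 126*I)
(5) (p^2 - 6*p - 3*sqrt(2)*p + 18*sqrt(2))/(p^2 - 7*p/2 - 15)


(1) = (m^3 - m^2 - 5*m - 3)/(m^2 + 3*m - 10)
(2) = (a - 1)/(a - 4)
(3) = (y^2 - 10*y + 25)/(y^2 + 7*y + 10)
(4) = (k^2 + k*(7 - 3*I) - 21*I)/(k^2 - I*k + 42)
(5) = (2*p - 6*sqrt(2))/(2*p + 5)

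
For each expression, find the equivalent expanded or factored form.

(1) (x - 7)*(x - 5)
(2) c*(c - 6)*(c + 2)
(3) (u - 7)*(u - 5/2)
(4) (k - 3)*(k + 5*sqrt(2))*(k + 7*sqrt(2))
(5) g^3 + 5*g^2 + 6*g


(1) = x^2 - 12*x + 35
(2) = c^3 - 4*c^2 - 12*c
(3) = u^2 - 19*u/2 + 35/2
(4) = k^3 - 3*k^2 + 12*sqrt(2)*k^2 - 36*sqrt(2)*k + 70*k - 210
(5) = g*(g + 2)*(g + 3)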